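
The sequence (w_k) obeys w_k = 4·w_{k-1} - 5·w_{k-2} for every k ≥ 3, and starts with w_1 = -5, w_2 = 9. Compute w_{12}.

w_3 = 61, w_4 = 199, w_5 = 491, w_6 = 969, w_7 = 1421, w_8 = 839, w_9 = -3749, w_{10} = -19191, w_{11} = -58019, w_{12} = -136121.

-136121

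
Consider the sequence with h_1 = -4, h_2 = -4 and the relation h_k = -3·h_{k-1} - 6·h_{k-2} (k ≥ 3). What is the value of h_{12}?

-6804

Iterate the recurrence:
h_3 = 36;  h_4 = -84;  h_5 = 36;  h_6 = 396;  h_7 = -1404;  h_8 = 1836;  h_9 = 2916;  h_{10} = -19764;  h_{11} = 41796;  h_{12} = -6804.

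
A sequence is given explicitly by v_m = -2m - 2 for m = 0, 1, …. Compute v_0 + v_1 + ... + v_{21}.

Over m = 0..21: Σm = 231.
Total = (-2)·231 + (-2)·22 = -506.

-506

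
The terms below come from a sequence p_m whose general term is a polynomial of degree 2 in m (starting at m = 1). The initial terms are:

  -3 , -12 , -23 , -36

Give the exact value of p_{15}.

-311

1st diffs: -9, -11, -13.
2nd diffs: -2, -2 (constant).
Newton forward-difference form: p_m = -3 + (-9)·C(m-1,1) + (-2)·C(m-1,2).
At m = 15: m-1 = 14, so p_{15} = -3 - 126 - 182 = -311.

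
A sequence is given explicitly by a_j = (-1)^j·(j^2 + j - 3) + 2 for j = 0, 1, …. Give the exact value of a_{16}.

271

(-1)^16 = 1; j^2 + j - 3 at j=16 is 269; so a_{16} = 271.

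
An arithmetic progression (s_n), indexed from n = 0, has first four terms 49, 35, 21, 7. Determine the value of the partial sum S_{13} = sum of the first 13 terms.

Common difference d = -14.
s_n = 49 + (n - 0)·(-14).
s_{12} = -119; S = 13·(49 + (-119))/2 = -455.

-455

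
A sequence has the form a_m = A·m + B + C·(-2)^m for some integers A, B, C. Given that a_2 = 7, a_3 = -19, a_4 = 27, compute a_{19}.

-1048611

Plug in m = 2, 3, 4: 2A + B + 4C = 7; 3A + B - 8C = -19; 4A + B + 16C = 27.
Subtracting the first from the second: A - 12C = -26.
Subtracting the second from the third: A + 24C = 46.
Solving: C = 2, A = -2, then B = 3.
So a_m = -2·m + 3 + 2·(-2)^m; at m=19 this is -1048611.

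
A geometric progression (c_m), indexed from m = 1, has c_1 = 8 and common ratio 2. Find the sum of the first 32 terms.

34359738360

c_m = 8·2^(m-1).
S = 8·(2^32 - 1)/(2 - 1) = 8·(4294967296 - 1)/(1) = 34359738360.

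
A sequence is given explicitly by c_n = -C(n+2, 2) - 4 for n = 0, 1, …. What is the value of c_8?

-49

C(10, 2) = 45, so c_8 = -49.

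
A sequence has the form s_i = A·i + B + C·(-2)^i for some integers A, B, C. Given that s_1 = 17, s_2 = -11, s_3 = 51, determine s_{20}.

At i = 1, 2, 3: A + B - 2C = 17; 2A + B + 4C = -11; 3A + B - 8C = 51.
Subtracting the first from the second: A + 6C = -28.
Subtracting the second from the third: A - 12C = 62.
Solving: C = -5, A = 2, then B = 5.
So s_i = 2·i + 5 + (-5)·(-2)^i; at i=20 this is -5242835.

-5242835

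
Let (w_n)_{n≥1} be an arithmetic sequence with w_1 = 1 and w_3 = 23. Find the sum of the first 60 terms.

19530

Common difference d = (23 - 1) / (3 - 1) = 11.
w_n = 1 + (n - 1)·11.
w_{60} = 650; S = 60·(1 + 650)/2 = 19530.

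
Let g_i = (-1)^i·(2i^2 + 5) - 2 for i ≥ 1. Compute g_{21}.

(-1)^21 = -1; 2i^2 + 5 at i=21 is 887; so g_{21} = -889.

-889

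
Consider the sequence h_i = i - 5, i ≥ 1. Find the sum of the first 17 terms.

Over i = 1..17: Σi = 153.
Total = (1)·153 + (-5)·17 = 68.

68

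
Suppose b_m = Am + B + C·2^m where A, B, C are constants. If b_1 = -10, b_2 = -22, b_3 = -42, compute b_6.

-278

At m = 1, 2, 3: A + B + 2C = -10; 2A + B + 4C = -22; 3A + B + 8C = -42.
Subtracting the first from the second: A + 2C = -12.
Subtracting the second from the third: A + 4C = -20.
Solving: C = -4, A = -4, then B = 2.
So b_m = -4·m + 2 + (-4)·2^m; at m=6 this is -278.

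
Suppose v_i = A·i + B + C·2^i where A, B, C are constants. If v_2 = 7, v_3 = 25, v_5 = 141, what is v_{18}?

1310675

Write the equations: 2A + B + 4C = 7; 3A + B + 8C = 25; 5A + B + 32C = 141.
Subtracting the first from the second: A + 4C = 18.
Subtracting the second from the third: 2A + 24C = 116.
Solving: C = 5, A = -2, then B = -9.
Hence v_{18} = -2·18 + (-9) + 5·262144 = 1310675.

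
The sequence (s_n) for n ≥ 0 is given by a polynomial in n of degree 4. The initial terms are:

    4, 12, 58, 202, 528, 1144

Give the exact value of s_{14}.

1st diffs: 8, 46, 144, 326, 616.
2nd diffs: 38, 98, 182, 290.
3rd diffs: 60, 84, 108.
4th diffs: 24, 24 (constant).
Newton forward-difference form: s_n = 4 + 8·C(n,1) + 38·C(n,2) + 60·C(n,3) + 24·C(n,4).
At n = 14: n = 14, so s_{14} = 4 + 112 + 3458 + 21840 + 24024 = 49438.

49438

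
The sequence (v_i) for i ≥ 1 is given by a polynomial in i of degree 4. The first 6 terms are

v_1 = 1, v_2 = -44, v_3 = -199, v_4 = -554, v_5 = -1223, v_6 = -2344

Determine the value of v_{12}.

1st diffs: -45, -155, -355, -669, -1121.
2nd diffs: -110, -200, -314, -452.
3rd diffs: -90, -114, -138.
4th diffs: -24, -24 (constant).
Newton forward-difference form: v_i = 1 + (-45)·C(i-1,1) + (-110)·C(i-1,2) + (-90)·C(i-1,3) + (-24)·C(i-1,4).
At i = 12: i-1 = 11, so v_{12} = 1 - 495 - 6050 - 14850 - 7920 = -29314.

-29314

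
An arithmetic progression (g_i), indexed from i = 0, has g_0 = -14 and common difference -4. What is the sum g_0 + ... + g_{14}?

g_i = -14 + (i - 0)·(-4).
g_{14} = -70; S = 15·(-14 + (-70))/2 = -630.

-630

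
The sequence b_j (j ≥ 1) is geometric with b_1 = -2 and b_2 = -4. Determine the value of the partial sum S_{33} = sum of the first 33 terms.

Common ratio r = 2.
b_j = (-2)·2^(j-1).
S = (-2)·(2^33 - 1)/(2 - 1) = (-2)·(8589934592 - 1)/(1) = -17179869182.

-17179869182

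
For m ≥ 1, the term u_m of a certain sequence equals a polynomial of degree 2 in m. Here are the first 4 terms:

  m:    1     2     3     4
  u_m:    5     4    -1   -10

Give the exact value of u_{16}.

1st diffs: -1, -5, -9.
2nd diffs: -4, -4 (constant).
So u_m = -2m^2 + 5m + 2.
Evaluating at m = 16 gives u_{16} = -430.

-430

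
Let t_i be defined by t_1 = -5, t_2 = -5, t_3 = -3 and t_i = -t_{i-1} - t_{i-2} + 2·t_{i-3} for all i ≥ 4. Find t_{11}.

Iterate the recurrence:
t_4 = -2; t_5 = -5; t_6 = 1; t_7 = 0; t_8 = -11; t_9 = 13; t_{10} = -2; t_{11} = -33.

-33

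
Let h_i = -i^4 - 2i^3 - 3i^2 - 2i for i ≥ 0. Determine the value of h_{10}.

h_{10} = -1·10^4 - 2·10^3 - 3·10^2 - 2·10 = -12320.

-12320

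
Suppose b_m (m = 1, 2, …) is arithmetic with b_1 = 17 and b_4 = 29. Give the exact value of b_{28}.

Common difference d = (29 - 17) / (4 - 1) = 4.
b_m = 17 + (m - 1)·4.
b_{28} = 17 + 27·4 = 125.

125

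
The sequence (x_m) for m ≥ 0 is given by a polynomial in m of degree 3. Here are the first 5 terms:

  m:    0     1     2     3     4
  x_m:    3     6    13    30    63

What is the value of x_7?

318

1st diffs: 3, 7, 17, 33.
2nd diffs: 4, 10, 16.
3rd diffs: 6, 6 (constant).
So x_m = m^3 - m^2 + 3m + 3.
Evaluating at m = 7 gives x_7 = 318.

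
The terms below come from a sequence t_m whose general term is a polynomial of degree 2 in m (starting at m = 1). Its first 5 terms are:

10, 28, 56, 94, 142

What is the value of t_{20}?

2062

1st diffs: 18, 28, 38, 48.
2nd diffs: 10, 10, 10 (constant).
Newton forward-difference form: t_m = 10 + 18·C(m-1,1) + 10·C(m-1,2).
At m = 20: m-1 = 19, so t_{20} = 10 + 342 + 1710 = 2062.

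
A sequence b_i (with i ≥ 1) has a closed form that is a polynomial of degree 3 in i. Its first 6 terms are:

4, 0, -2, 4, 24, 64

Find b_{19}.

1st diffs: -4, -2, 6, 20, 40.
2nd diffs: 2, 8, 14, 20.
3rd diffs: 6, 6, 6 (constant).
So b_i = i^3 - 5i^2 + 4i + 4.
Evaluating at i = 19 gives b_{19} = 5134.

5134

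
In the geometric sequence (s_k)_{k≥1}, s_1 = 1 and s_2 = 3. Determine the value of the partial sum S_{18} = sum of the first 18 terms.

193710244

Common ratio r = 3.
s_k = 1·3^(k-1).
S = 1·(3^18 - 1)/(3 - 1) = 1·(387420489 - 1)/(2) = 193710244.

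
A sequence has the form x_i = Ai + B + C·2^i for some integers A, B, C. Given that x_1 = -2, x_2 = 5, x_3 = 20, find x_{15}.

131048

The three given values yield: A + B + 2C = -2; 2A + B + 4C = 5; 3A + B + 8C = 20.
Subtracting the first from the second: A + 2C = 7.
Subtracting the second from the third: A + 4C = 15.
Solving: C = 4, A = -1, then B = -9.
Therefore x_{15} = -15 + (-9) + 4·32768 = 131048.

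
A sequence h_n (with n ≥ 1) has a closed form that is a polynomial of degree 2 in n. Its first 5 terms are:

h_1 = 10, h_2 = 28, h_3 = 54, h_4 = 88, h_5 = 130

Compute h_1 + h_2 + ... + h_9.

1410

1st diffs: 18, 26, 34, 42.
2nd diffs: 8, 8, 8 (constant).
Newton forward-difference form: h_n = 10 + 18·C(n-1,1) + 8·C(n-1,2).
Continuing: 180, 238, 304, 378.
Summing n = 1..9 (9 terms) gives 1410.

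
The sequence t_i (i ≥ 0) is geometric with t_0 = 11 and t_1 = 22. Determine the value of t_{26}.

Common ratio r = 2.
t_i = 11·2^(i-0).
t_{26} = 11·2^26 = 738197504.

738197504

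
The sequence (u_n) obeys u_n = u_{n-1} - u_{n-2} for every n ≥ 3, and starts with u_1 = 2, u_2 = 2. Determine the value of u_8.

Iterate the recurrence:
u_3 = 0;  u_4 = -2;  u_5 = -2;  u_6 = 0;  u_7 = 2;  u_8 = 2.

2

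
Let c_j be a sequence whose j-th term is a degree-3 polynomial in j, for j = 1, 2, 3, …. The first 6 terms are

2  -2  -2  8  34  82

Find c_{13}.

1st diffs: -4, 0, 10, 26, 48.
2nd diffs: 4, 10, 16, 22.
3rd diffs: 6, 6, 6 (constant).
So c_j = j^3 - 4j^2 + j + 4.
Evaluating at j = 13 gives c_{13} = 1538.

1538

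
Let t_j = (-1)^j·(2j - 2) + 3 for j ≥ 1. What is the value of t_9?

-13

(-1)^9 = -1; 2j - 2 at j=9 is 16; so t_9 = -13.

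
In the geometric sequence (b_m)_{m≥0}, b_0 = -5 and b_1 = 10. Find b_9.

Common ratio r = -2.
b_m = (-5)·(-2)^(m-0).
b_9 = (-5)·(-2)^9 = 2560.

2560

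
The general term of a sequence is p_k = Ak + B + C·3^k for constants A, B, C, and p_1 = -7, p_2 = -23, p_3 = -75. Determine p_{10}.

-177127

Plug in k = 1, 2, 3: A + B + 3C = -7; 2A + B + 9C = -23; 3A + B + 27C = -75.
Subtracting the first from the second: A + 6C = -16.
Subtracting the second from the third: A + 18C = -52.
Solving: C = -3, A = 2, then B = 0.
Therefore p_{10} = 20 + 0 + (-3)·59049 = -177127.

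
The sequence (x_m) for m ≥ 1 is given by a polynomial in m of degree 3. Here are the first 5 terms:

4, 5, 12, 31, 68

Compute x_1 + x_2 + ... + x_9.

1332

1st diffs: 1, 7, 19, 37.
2nd diffs: 6, 12, 18.
3rd diffs: 6, 6 (constant).
Newton forward-difference form: x_m = 4 + 1·C(m-1,1) + 6·C(m-1,2) + 6·C(m-1,3).
Continuing: 129, 220, 347, 516.
Summing m = 1..9 (9 terms) gives 1332.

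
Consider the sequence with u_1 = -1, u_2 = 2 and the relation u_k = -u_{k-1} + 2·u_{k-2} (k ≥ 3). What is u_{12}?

2048

Iterate the recurrence:
u_3 = -4, u_4 = 8, u_5 = -16, u_6 = 32, u_7 = -64, u_8 = 128, u_9 = -256, u_{10} = 512, u_{11} = -1024, u_{12} = 2048.
(Characteristic roots are 1 and -2.)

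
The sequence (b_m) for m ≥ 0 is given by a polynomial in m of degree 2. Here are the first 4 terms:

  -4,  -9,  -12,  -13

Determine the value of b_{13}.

1st diffs: -5, -3, -1.
2nd diffs: 2, 2 (constant).
Newton forward-difference form: b_m = -4 + (-5)·C(m,1) + 2·C(m,2).
At m = 13: m = 13, so b_{13} = -4 - 65 + 156 = 87.

87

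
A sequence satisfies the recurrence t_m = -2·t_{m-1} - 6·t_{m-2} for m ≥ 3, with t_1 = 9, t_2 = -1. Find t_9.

Applying the relation repeatedly:
t_3 = -52;  t_4 = 110;  t_5 = 92;  t_6 = -844;  t_7 = 1136;  t_8 = 2792;  t_9 = -12400.

-12400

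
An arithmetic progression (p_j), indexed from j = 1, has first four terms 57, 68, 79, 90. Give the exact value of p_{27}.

343

Common difference d = 11.
p_j = 57 + (j - 1)·11.
p_{27} = 57 + 26·11 = 343.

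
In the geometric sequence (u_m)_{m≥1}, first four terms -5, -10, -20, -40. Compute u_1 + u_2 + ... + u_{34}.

-85899345915

Common ratio r = 2.
u_m = (-5)·2^(m-1).
S = (-5)·(2^34 - 1)/(2 - 1) = (-5)·(17179869184 - 1)/(1) = -85899345915.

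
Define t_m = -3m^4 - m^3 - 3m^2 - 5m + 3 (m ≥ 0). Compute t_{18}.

-321819

t_{18} = -3·18^4 - 1·18^3 - 3·18^2 - 5·18 + 3 = -321819.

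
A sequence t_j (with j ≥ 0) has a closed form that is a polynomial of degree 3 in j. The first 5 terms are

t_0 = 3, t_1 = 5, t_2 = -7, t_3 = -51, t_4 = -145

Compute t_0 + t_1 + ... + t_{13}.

1st diffs: 2, -12, -44, -94.
2nd diffs: -14, -32, -50.
3rd diffs: -18, -18 (constant).
So t_j = -3j^3 + 2j^2 + 3j + 3.
Continuing: …, -307, -555, -907, -1381, …, t_{13} = -6211.
Summing j = 0..13 (14 terms) gives -22890.

-22890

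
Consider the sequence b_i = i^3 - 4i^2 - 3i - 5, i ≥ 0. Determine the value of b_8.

b_8 = 1·8^3 - 4·8^2 - 3·8 - 5 = 227.

227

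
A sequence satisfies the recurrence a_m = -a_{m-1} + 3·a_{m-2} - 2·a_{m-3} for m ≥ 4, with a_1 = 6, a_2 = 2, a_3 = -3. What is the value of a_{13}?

Compute successive terms:
a_4 = -3; a_5 = -10; a_6 = 7; a_7 = -31; a_8 = 72; a_9 = -179; a_{10} = 457; a_{11} = -1138; a_{12} = 2867; a_{13} = -7195.

-7195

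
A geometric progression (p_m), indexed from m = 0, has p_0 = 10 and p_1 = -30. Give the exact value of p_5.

-2430

Common ratio r = -3.
p_m = 10·(-3)^(m-0).
p_5 = 10·(-3)^5 = -2430.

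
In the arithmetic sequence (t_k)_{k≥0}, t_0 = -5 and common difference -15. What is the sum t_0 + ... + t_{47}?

t_k = -5 + (k - 0)·(-15).
t_{47} = -710; S = 48·(-5 + (-710))/2 = -17160.

-17160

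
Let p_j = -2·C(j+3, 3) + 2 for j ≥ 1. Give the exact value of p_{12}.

C(15, 3) = 455, so p_{12} = -908.

-908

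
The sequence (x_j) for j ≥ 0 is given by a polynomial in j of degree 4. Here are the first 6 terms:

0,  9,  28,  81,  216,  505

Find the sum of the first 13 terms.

1st diffs: 9, 19, 53, 135, 289.
2nd diffs: 10, 34, 82, 154.
3rd diffs: 24, 48, 72.
4th diffs: 24, 24 (constant).
Newton forward-difference form: x_j = 9·C(j,1) + 10·C(j,2) + 24·C(j,3) + 24·C(j,4).
Continuing: …, 1044, 1953, 3376, 5481, …, x_{12} = 17928.
Summing j = 0..12 (13 terms) gives 51610.

51610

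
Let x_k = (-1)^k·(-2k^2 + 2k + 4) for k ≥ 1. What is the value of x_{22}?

-920

(-1)^22 = 1; -2k^2 + 2k + 4 at k=22 is -920; so x_{22} = -920.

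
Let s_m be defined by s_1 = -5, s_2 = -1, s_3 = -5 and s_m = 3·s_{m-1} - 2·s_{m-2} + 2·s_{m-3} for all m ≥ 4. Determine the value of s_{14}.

-237691

s_4 = -23  s_5 = -61  s_6 = -147  …  s_{11} = -14829  s_{12} = -37387  s_{13} = -94269  s_{14} = -237691.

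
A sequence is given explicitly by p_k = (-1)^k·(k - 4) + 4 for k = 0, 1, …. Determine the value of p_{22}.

22

(-1)^22 = 1; k - 4 at k=22 is 18; so p_{22} = 22.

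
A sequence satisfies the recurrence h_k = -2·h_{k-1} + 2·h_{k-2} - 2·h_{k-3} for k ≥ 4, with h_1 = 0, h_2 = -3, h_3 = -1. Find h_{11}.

6656

Applying the relation repeatedly:
h_4 = -4  h_5 = 12  h_6 = -30  h_7 = 92  h_8 = -268  h_9 = 780  h_{10} = -2280  h_{11} = 6656.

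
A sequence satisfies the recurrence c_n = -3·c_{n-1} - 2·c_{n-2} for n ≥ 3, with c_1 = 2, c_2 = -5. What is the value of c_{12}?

Step forward from the initial values:
c_3 = 11  c_4 = -23  c_5 = 47  c_6 = -95  c_7 = 191  c_8 = -383  c_9 = 767  c_{10} = -1535  c_{11} = 3071  c_{12} = -6143.
(Characteristic roots are -1 and -2.)

-6143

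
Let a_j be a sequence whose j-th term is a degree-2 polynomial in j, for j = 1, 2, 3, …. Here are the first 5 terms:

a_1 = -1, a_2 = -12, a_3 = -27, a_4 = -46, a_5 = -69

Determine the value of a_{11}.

1st diffs: -11, -15, -19, -23.
2nd diffs: -4, -4, -4 (constant).
Newton forward-difference form: a_j = -1 + (-11)·C(j-1,1) + (-4)·C(j-1,2).
At j = 11: j-1 = 10, so a_{11} = -1 - 110 - 180 = -291.

-291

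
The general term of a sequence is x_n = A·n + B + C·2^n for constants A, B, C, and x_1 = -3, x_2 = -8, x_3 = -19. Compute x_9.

-1525

The three given values yield: A + B + 2C = -3; 2A + B + 4C = -8; 3A + B + 8C = -19.
Subtracting the first from the second: A + 2C = -5.
Subtracting the second from the third: A + 4C = -11.
Solving: C = -3, A = 1, then B = 2.
Hence x_9 = 1·9 + 2 + (-3)·512 = -1525.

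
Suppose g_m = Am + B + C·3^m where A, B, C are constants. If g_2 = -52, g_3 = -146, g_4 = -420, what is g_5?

Plug in m = 2, 3, 4: 2A + B + 9C = -52; 3A + B + 27C = -146; 4A + B + 81C = -420.
Subtracting the first from the second: A + 18C = -94.
Subtracting the second from the third: A + 54C = -274.
Solving: C = -5, A = -4, then B = 1.
Hence g_5 = -4·5 + 1 + (-5)·243 = -1234.

-1234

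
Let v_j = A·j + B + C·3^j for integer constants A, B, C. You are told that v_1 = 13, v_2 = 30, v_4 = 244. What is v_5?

At j = 1, 2, 4: A + B + 3C = 13; 2A + B + 9C = 30; 4A + B + 81C = 244.
Subtracting the first from the second: A + 6C = 17.
Subtracting the second from the third: 2A + 72C = 214.
Solving: C = 3, A = -1, then B = 5.
Therefore v_5 = -5 + 5 + 3·243 = 729.

729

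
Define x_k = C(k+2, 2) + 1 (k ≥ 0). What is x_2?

7

C(4, 2) = 6, so x_2 = 7.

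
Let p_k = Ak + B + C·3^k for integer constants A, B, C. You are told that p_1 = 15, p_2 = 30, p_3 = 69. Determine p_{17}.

258280383

Write the equations: A + B + 3C = 15; 2A + B + 9C = 30; 3A + B + 27C = 69.
Subtracting the first from the second: A + 6C = 15.
Subtracting the second from the third: A + 18C = 39.
Solving: C = 2, A = 3, then B = 6.
So p_k = 3·k + 6 + 2·3^k; at k=17 this is 258280383.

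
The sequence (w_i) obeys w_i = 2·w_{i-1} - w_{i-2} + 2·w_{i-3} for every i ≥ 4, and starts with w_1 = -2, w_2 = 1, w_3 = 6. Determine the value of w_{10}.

w_4 = 7; w_5 = 10; w_6 = 25; w_7 = 54; w_8 = 103; w_9 = 202; w_{10} = 409.

409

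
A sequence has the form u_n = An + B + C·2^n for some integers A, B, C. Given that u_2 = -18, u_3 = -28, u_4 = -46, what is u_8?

Write the equations: 2A + B + 4C = -18; 3A + B + 8C = -28; 4A + B + 16C = -46.
Subtracting the first from the second: A + 4C = -10.
Subtracting the second from the third: A + 8C = -18.
Solving: C = -2, A = -2, then B = -6.
So u_n = -2·n + (-6) + (-2)·2^n; at n=8 this is -534.

-534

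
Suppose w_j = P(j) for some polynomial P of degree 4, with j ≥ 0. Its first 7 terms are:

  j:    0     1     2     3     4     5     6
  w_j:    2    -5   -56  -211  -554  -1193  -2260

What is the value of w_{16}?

-82670

1st diffs: -7, -51, -155, -343, -639, -1067.
2nd diffs: -44, -104, -188, -296, -428.
3rd diffs: -60, -84, -108, -132.
4th diffs: -24, -24, -24 (constant).
So w_j = -j^4 - 4j^3 - 3j^2 + j + 2.
Evaluating at j = 16 gives w_{16} = -82670.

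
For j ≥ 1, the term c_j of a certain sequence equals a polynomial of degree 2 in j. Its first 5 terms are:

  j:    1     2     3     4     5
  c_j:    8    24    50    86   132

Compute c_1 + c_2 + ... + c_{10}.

2000

1st diffs: 16, 26, 36, 46.
2nd diffs: 10, 10, 10 (constant).
Newton forward-difference form: c_j = 8 + 16·C(j-1,1) + 10·C(j-1,2).
Continuing: …, 188, 254, 330, 416, …, c_{10} = 512.
Summing j = 1..10 (10 terms) gives 2000.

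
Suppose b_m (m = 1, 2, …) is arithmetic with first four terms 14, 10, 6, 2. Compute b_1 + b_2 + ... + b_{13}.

-130

Common difference d = -4.
b_m = 14 + (m - 1)·(-4).
b_{13} = -34; S = 13·(14 + (-34))/2 = -130.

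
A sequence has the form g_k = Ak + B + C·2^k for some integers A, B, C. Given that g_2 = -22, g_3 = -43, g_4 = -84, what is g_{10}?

-5130

Write the equations: 2A + B + 4C = -22; 3A + B + 8C = -43; 4A + B + 16C = -84.
Subtracting the first from the second: A + 4C = -21.
Subtracting the second from the third: A + 8C = -41.
Solving: C = -5, A = -1, then B = 0.
Therefore g_{10} = -10 + 0 + (-5)·1024 = -5130.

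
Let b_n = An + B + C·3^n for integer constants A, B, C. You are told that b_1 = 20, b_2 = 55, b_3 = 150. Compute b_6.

At n = 1, 2, 3: A + B + 3C = 20; 2A + B + 9C = 55; 3A + B + 27C = 150.
Subtracting the first from the second: A + 6C = 35.
Subtracting the second from the third: A + 18C = 95.
Solving: C = 5, A = 5, then B = 0.
Therefore b_6 = 30 + 0 + 5·729 = 3675.

3675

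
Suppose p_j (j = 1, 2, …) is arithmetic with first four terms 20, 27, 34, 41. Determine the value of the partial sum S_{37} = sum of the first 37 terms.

Common difference d = 7.
p_j = 20 + (j - 1)·7.
p_{37} = 272; S = 37·(20 + 272)/2 = 5402.

5402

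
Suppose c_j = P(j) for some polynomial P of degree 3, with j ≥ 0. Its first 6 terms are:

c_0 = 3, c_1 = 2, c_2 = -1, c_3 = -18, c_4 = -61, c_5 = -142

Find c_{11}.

1st diffs: -1, -3, -17, -43, -81.
2nd diffs: -2, -14, -26, -38.
3rd diffs: -12, -12, -12 (constant).
Newton forward-difference form: c_j = 3 + (-1)·C(j,1) + (-2)·C(j,2) + (-12)·C(j,3).
At j = 11: j = 11, so c_{11} = 3 - 11 - 110 - 1980 = -2098.

-2098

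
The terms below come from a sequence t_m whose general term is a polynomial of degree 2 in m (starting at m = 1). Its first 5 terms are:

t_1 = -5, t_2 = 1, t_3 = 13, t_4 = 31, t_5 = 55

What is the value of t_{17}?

811

1st diffs: 6, 12, 18, 24.
2nd diffs: 6, 6, 6 (constant).
So t_m = 3m^2 - 3m - 5.
Evaluating at m = 17 gives t_{17} = 811.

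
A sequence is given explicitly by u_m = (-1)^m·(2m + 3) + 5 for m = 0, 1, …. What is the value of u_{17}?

-32

(-1)^17 = -1; 2m + 3 at m=17 is 37; so u_{17} = -32.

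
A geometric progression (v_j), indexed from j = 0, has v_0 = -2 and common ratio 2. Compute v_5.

-64

v_j = (-2)·2^(j-0).
v_5 = (-2)·2^5 = -64.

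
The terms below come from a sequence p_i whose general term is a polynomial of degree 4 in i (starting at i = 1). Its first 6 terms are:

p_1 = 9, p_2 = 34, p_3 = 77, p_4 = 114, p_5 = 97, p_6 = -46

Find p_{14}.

1st diffs: 25, 43, 37, -17, -143.
2nd diffs: 18, -6, -54, -126.
3rd diffs: -24, -48, -72.
4th diffs: -24, -24 (constant).
So p_i = -i^4 + 6i^3 - 2i^2 + 4i + 2.
Evaluating at i = 14 gives p_{14} = -22286.

-22286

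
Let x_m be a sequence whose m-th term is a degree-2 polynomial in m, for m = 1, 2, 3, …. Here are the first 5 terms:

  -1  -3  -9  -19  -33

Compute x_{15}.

-393

1st diffs: -2, -6, -10, -14.
2nd diffs: -4, -4, -4 (constant).
Newton forward-difference form: x_m = -1 + (-2)·C(m-1,1) + (-4)·C(m-1,2).
At m = 15: m-1 = 14, so x_{15} = -1 - 28 - 364 = -393.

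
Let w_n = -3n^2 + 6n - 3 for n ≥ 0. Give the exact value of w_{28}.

-2187

w_{28} = -3·28^2 + 6·28 - 3 = -2187.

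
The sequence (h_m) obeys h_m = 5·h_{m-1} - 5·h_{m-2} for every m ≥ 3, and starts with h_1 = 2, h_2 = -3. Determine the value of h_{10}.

-273750

Applying the relation repeatedly:
h_3 = -25, h_4 = -110, h_5 = -425, h_6 = -1575, h_7 = -5750, h_8 = -20875, h_9 = -75625, h_{10} = -273750.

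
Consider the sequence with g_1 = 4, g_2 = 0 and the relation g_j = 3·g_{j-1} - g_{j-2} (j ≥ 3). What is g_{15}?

-485572

Step forward from the initial values:
g_3 = -4;  g_4 = -12;  g_5 = -32;  …;  g_{12} = -27060;  g_{13} = -70844;  g_{14} = -185472;  g_{15} = -485572.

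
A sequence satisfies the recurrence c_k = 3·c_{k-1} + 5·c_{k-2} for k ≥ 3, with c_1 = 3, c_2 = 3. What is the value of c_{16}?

Step forward from the initial values:
c_3 = 24;  c_4 = 87;  c_5 = 381;  …;  c_{13} = 36029451;  c_{14} = 151056363;  c_{15} = 633316344;  c_{16} = 2655230847.

2655230847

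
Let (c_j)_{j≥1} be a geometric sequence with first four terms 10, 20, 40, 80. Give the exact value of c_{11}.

Common ratio r = 2.
c_j = 10·2^(j-1).
c_{11} = 10·2^10 = 10240.

10240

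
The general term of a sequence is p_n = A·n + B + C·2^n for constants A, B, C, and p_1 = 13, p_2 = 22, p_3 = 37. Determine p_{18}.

786490

At n = 1, 2, 3: A + B + 2C = 13; 2A + B + 4C = 22; 3A + B + 8C = 37.
Subtracting the first from the second: A + 2C = 9.
Subtracting the second from the third: A + 4C = 15.
Solving: C = 3, A = 3, then B = 4.
Therefore p_{18} = 54 + 4 + 3·262144 = 786490.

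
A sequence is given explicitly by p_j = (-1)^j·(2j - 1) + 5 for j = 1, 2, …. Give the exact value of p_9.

(-1)^9 = -1; 2j - 1 at j=9 is 17; so p_9 = -12.

-12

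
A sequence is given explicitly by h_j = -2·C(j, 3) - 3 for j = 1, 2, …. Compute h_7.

C(7, 3) = 35, so h_7 = -73.

-73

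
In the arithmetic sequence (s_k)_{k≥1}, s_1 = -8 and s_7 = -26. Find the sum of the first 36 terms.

Common difference d = (-26 - (-8)) / (7 - 1) = -3.
s_k = -8 + (k - 1)·(-3).
s_{36} = -113; S = 36·(-8 + (-113))/2 = -2178.

-2178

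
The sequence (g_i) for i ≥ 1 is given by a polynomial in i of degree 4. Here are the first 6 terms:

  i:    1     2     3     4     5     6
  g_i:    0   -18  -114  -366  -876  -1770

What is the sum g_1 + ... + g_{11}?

1st diffs: -18, -96, -252, -510, -894.
2nd diffs: -78, -156, -258, -384.
3rd diffs: -78, -102, -126.
4th diffs: -24, -24 (constant).
So g_i = -i^4 - 3i^3 + 4i^2 + 6i - 6.
Continuing: …, -3198, -5334, -8376, -12546, …, g_{11} = -18090.
Summing i = 1..11 (11 terms) gives -50688.

-50688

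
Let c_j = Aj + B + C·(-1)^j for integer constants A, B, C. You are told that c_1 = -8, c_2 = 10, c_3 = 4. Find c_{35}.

The three given values yield: A + B - C = -8; 2A + B + C = 10; 3A + B - C = 4.
Subtracting the first from the second: A + 2C = 18.
Subtracting the second from the third: A - 2C = -6.
Solving: C = 6, A = 6, then B = -8.
So c_j = 6·j + (-8) + 6·(-1)^j; at j=35 this is 196.

196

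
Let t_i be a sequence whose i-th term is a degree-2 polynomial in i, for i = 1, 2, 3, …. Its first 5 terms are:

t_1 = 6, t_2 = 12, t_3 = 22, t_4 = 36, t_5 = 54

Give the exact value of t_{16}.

516

1st diffs: 6, 10, 14, 18.
2nd diffs: 4, 4, 4 (constant).
Newton forward-difference form: t_i = 6 + 6·C(i-1,1) + 4·C(i-1,2).
At i = 16: i-1 = 15, so t_{16} = 6 + 90 + 420 = 516.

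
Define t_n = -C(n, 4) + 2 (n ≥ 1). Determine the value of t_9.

-124

C(9, 4) = 126, so t_9 = -124.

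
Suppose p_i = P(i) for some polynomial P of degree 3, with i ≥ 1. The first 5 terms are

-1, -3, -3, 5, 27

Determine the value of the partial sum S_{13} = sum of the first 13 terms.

1st diffs: -2, 0, 8, 22.
2nd diffs: 2, 8, 14.
3rd diffs: 6, 6 (constant).
So p_i = i^3 - 5i^2 + 6i - 3.
Continuing: …, 69, 137, 237, 375, …, p_{13} = 1427.
Summing i = 1..13 (13 terms) gives 4693.

4693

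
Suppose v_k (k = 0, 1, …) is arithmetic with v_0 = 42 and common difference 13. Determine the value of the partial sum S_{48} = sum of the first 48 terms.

16680

v_k = 42 + (k - 0)·13.
v_{47} = 653; S = 48·(42 + 653)/2 = 16680.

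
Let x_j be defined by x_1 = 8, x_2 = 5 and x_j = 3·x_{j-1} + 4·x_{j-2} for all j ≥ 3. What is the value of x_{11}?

2726303

Step forward from the initial values:
x_3 = 47  x_4 = 161  x_5 = 671  x_6 = 2657  x_7 = 10655  x_8 = 42593  x_9 = 170399  x_{10} = 681569  x_{11} = 2726303.
(Characteristic roots are 4 and -1.)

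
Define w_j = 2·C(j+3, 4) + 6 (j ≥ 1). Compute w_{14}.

4766

C(17, 4) = 2380, so w_{14} = 4766.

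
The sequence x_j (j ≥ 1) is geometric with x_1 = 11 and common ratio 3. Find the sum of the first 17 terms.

710270891

x_j = 11·3^(j-1).
S = 11·(3^17 - 1)/(3 - 1) = 11·(129140163 - 1)/(2) = 710270891.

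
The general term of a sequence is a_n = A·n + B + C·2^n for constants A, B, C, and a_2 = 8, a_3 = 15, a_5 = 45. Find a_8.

Plug in n = 2, 3, 5: 2A + B + 4C = 8; 3A + B + 8C = 15; 5A + B + 32C = 45.
Subtracting the first from the second: A + 4C = 7.
Subtracting the second from the third: 2A + 24C = 30.
Solving: C = 1, A = 3, then B = -2.
Therefore a_8 = 24 + (-2) + 1·256 = 278.

278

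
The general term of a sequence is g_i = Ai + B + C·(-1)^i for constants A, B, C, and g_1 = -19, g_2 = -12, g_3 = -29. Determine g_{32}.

-162

The three given values yield: A + B - C = -19; 2A + B + C = -12; 3A + B - C = -29.
Subtracting the first from the second: A + 2C = 7.
Subtracting the second from the third: A - 2C = -17.
Solving: C = 6, A = -5, then B = -8.
Hence g_{32} = -5·32 + (-8) + 6·1 = -162.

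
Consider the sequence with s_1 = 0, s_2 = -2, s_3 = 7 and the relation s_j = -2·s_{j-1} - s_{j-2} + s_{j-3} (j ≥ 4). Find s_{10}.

s_4 = -12; s_5 = 15; s_6 = -11; s_7 = -5; s_8 = 36; s_9 = -78; s_{10} = 115.

115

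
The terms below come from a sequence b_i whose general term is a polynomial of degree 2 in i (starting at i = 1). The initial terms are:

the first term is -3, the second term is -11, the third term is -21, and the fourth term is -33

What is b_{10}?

1st diffs: -8, -10, -12.
2nd diffs: -2, -2 (constant).
Newton forward-difference form: b_i = -3 + (-8)·C(i-1,1) + (-2)·C(i-1,2).
At i = 10: i-1 = 9, so b_{10} = -3 - 72 - 72 = -147.

-147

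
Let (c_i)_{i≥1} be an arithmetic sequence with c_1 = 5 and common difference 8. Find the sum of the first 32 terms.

4128

c_i = 5 + (i - 1)·8.
c_{32} = 253; S = 32·(5 + 253)/2 = 4128.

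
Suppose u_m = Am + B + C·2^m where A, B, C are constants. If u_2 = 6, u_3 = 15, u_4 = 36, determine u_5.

81

Plug in m = 2, 3, 4: 2A + B + 4C = 6; 3A + B + 8C = 15; 4A + B + 16C = 36.
Subtracting the first from the second: A + 4C = 9.
Subtracting the second from the third: A + 8C = 21.
Solving: C = 3, A = -3, then B = 0.
Therefore u_5 = -15 + 0 + 3·32 = 81.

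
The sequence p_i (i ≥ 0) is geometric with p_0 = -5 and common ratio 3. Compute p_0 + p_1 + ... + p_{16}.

-322850405

p_i = (-5)·3^(i-0).
S = (-5)·(3^17 - 1)/(3 - 1) = (-5)·(129140163 - 1)/(2) = -322850405.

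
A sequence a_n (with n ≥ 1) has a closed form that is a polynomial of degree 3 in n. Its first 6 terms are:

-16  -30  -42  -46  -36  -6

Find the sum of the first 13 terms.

3562

1st diffs: -14, -12, -4, 10, 30.
2nd diffs: 2, 8, 14, 20.
3rd diffs: 6, 6, 6 (constant).
So a_n = n^3 - 5n^2 - 6n - 6.
Continuing: …, 50, 138, 264, 434, …, a_{13} = 1268.
Summing n = 1..13 (13 terms) gives 3562.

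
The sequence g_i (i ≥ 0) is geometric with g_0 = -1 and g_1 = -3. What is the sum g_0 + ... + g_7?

Common ratio r = 3.
g_i = (-1)·3^(i-0).
S = (-1)·(3^8 - 1)/(3 - 1) = (-1)·(6561 - 1)/(2) = -3280.

-3280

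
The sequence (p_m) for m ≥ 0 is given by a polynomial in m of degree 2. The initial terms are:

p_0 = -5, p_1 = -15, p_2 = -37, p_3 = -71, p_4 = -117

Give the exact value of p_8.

-421

1st diffs: -10, -22, -34, -46.
2nd diffs: -12, -12, -12 (constant).
So p_m = -6m^2 - 4m - 5.
Evaluating at m = 8 gives p_8 = -421.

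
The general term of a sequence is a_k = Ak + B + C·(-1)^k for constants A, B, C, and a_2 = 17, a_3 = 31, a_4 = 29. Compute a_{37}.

At k = 2, 3, 4: 2A + B + C = 17; 3A + B - C = 31; 4A + B + C = 29.
Subtracting the first from the second: A - 2C = 14.
Subtracting the second from the third: A + 2C = -2.
Solving: C = -4, A = 6, then B = 9.
So a_k = 6·k + 9 + (-4)·(-1)^k; at k=37 this is 235.

235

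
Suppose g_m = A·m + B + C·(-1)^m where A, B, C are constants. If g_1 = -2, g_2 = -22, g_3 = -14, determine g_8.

Plug in m = 1, 2, 3: A + B - C = -2; 2A + B + C = -22; 3A + B - C = -14.
Subtracting the first from the second: A + 2C = -20.
Subtracting the second from the third: A - 2C = 8.
Solving: C = -7, A = -6, then B = -3.
Therefore g_8 = -48 + (-3) + (-7)·1 = -58.

-58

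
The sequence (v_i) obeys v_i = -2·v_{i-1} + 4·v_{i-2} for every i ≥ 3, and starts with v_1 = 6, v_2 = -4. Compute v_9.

30720

Compute successive terms:
v_3 = 32; v_4 = -80; v_5 = 288; v_6 = -896; v_7 = 2944; v_8 = -9472; v_9 = 30720.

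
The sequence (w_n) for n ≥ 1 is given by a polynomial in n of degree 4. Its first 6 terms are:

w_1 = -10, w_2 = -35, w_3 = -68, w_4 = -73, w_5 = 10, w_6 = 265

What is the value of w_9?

3262

1st diffs: -25, -33, -5, 83, 255.
2nd diffs: -8, 28, 88, 172.
3rd diffs: 36, 60, 84.
4th diffs: 24, 24 (constant).
So w_n = n^4 - 4n^3 - 5n^2 + 3n - 5.
Evaluating at n = 9 gives w_9 = 3262.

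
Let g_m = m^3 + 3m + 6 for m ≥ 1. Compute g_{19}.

6922

g_{19} = 1·19^3 + 3·19 + 6 = 6922.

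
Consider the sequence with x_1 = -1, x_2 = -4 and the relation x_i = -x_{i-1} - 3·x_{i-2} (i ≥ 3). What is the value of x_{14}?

Compute successive terms:
x_3 = 7, x_4 = 5, x_5 = -26, …, x_{11} = -98, x_{12} = -1105, x_{13} = 1399, x_{14} = 1916.

1916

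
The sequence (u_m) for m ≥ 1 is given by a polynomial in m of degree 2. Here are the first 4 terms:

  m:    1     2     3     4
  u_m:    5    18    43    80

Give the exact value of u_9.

445

1st diffs: 13, 25, 37.
2nd diffs: 12, 12 (constant).
Newton forward-difference form: u_m = 5 + 13·C(m-1,1) + 12·C(m-1,2).
At m = 9: m-1 = 8, so u_9 = 5 + 104 + 336 = 445.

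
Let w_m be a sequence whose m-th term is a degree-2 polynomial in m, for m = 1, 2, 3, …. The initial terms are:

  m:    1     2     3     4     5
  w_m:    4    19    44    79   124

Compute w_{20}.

1st diffs: 15, 25, 35, 45.
2nd diffs: 10, 10, 10 (constant).
Newton forward-difference form: w_m = 4 + 15·C(m-1,1) + 10·C(m-1,2).
At m = 20: m-1 = 19, so w_{20} = 4 + 285 + 1710 = 1999.

1999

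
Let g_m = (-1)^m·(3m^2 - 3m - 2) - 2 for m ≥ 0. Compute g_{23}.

-1518

(-1)^23 = -1; 3m^2 - 3m - 2 at m=23 is 1516; so g_{23} = -1518.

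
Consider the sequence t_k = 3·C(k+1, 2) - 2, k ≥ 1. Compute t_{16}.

C(17, 2) = 136, so t_{16} = 406.

406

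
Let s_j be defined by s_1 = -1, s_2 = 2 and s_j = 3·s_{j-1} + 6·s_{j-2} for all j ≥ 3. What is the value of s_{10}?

s_3 = 0, s_4 = 12, s_5 = 36, s_6 = 180, s_7 = 756, s_8 = 3348, s_9 = 14580, s_{10} = 63828.

63828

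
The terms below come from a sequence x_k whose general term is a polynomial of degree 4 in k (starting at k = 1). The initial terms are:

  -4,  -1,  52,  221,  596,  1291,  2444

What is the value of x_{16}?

68081

1st diffs: 3, 53, 169, 375, 695, 1153.
2nd diffs: 50, 116, 206, 320, 458.
3rd diffs: 66, 90, 114, 138.
4th diffs: 24, 24, 24 (constant).
Newton forward-difference form: x_k = -4 + 3·C(k-1,1) + 50·C(k-1,2) + 66·C(k-1,3) + 24·C(k-1,4).
At k = 16: k-1 = 15, so x_{16} = -4 + 45 + 5250 + 30030 + 32760 = 68081.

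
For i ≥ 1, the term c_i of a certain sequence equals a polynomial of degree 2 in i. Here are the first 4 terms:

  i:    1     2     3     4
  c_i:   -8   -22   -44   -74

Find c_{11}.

1st diffs: -14, -22, -30.
2nd diffs: -8, -8 (constant).
Newton forward-difference form: c_i = -8 + (-14)·C(i-1,1) + (-8)·C(i-1,2).
At i = 11: i-1 = 10, so c_{11} = -8 - 140 - 360 = -508.

-508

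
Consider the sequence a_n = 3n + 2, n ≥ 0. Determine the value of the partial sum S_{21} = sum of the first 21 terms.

Over n = 0..20: Σn = 210.
Total = (3)·210 + (2)·21 = 672.

672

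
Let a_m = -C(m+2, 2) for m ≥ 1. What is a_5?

-21

C(7, 2) = 21, so a_5 = -21.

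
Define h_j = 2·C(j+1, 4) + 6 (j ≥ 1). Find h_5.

36

C(6, 4) = 15, so h_5 = 36.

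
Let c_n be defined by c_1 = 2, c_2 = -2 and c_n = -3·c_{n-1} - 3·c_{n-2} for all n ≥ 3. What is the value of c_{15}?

0

Iterate the recurrence:
c_3 = 0; c_4 = 6; c_5 = -18; …; c_{12} = -972; c_{13} = 1458; c_{14} = -1458; c_{15} = 0.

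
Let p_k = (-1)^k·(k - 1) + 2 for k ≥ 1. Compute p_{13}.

(-1)^13 = -1; k - 1 at k=13 is 12; so p_{13} = -10.

-10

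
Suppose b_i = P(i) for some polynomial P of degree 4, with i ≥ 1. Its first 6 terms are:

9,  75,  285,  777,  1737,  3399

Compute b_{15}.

1st diffs: 66, 210, 492, 960, 1662.
2nd diffs: 144, 282, 468, 702.
3rd diffs: 138, 186, 234.
4th diffs: 48, 48 (constant).
So b_i = 2i^4 + 3i^3 + 4i^2 + 3i - 3.
Evaluating at i = 15 gives b_{15} = 112317.

112317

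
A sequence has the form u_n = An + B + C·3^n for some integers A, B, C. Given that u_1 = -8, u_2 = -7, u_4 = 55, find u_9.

19632

The three given values yield: A + B + 3C = -8; 2A + B + 9C = -7; 4A + B + 81C = 55.
Subtracting the first from the second: A + 6C = 1.
Subtracting the second from the third: 2A + 72C = 62.
Solving: C = 1, A = -5, then B = -6.
Therefore u_9 = -45 + (-6) + 1·19683 = 19632.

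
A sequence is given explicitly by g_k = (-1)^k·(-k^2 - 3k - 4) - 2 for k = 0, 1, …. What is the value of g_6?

(-1)^6 = 1; -k^2 - 3k - 4 at k=6 is -58; so g_6 = -60.

-60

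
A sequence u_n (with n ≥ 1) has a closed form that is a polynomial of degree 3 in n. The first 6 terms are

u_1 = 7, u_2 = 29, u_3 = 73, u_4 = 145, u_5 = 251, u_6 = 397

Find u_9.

1135

1st diffs: 22, 44, 72, 106, 146.
2nd diffs: 22, 28, 34, 40.
3rd diffs: 6, 6, 6 (constant).
Newton forward-difference form: u_n = 7 + 22·C(n-1,1) + 22·C(n-1,2) + 6·C(n-1,3).
At n = 9: n-1 = 8, so u_9 = 7 + 176 + 616 + 336 = 1135.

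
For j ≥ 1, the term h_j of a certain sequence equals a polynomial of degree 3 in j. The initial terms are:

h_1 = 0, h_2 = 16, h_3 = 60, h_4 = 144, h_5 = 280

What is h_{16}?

1st diffs: 16, 44, 84, 136.
2nd diffs: 28, 40, 52.
3rd diffs: 12, 12 (constant).
Newton forward-difference form: h_j = 16·C(j-1,1) + 28·C(j-1,2) + 12·C(j-1,3).
At j = 16: j-1 = 15, so h_{16} = 240 + 2940 + 5460 = 8640.

8640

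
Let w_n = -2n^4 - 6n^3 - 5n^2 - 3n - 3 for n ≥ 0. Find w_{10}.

-26533

w_{10} = -2·10^4 - 6·10^3 - 5·10^2 - 3·10 - 3 = -26533.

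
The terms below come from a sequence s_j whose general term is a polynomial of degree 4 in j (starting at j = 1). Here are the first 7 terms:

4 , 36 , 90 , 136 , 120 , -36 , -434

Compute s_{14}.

-23604

1st diffs: 32, 54, 46, -16, -156, -398.
2nd diffs: 22, -8, -62, -140, -242.
3rd diffs: -30, -54, -78, -102.
4th diffs: -24, -24, -24 (constant).
Newton forward-difference form: s_j = 4 + 32·C(j-1,1) + 22·C(j-1,2) + (-30)·C(j-1,3) + (-24)·C(j-1,4).
At j = 14: j-1 = 13, so s_{14} = 4 + 416 + 1716 - 8580 - 17160 = -23604.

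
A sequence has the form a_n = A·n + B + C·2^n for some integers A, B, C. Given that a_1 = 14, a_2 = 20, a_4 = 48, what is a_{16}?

Write the equations: A + B + 2C = 14; 2A + B + 4C = 20; 4A + B + 16C = 48.
Subtracting the first from the second: A + 2C = 6.
Subtracting the second from the third: 2A + 12C = 28.
Solving: C = 2, A = 2, then B = 8.
Hence a_{16} = 2·16 + 8 + 2·65536 = 131112.

131112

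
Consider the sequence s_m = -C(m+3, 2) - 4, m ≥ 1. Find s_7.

-49

C(10, 2) = 45, so s_7 = -49.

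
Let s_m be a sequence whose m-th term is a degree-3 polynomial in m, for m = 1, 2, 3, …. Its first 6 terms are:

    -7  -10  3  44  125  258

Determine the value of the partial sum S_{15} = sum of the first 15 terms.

23240

1st diffs: -3, 13, 41, 81, 133.
2nd diffs: 16, 28, 40, 52.
3rd diffs: 12, 12, 12 (constant).
Newton forward-difference form: s_m = -7 + (-3)·C(m-1,1) + 16·C(m-1,2) + 12·C(m-1,3).
Continuing: …, 455, 728, 1089, 1550, …, s_{15} = 5775.
Summing m = 1..15 (15 terms) gives 23240.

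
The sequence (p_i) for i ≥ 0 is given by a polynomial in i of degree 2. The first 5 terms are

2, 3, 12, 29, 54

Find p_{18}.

1st diffs: 1, 9, 17, 25.
2nd diffs: 8, 8, 8 (constant).
So p_i = 4i^2 - 3i + 2.
Evaluating at i = 18 gives p_{18} = 1244.

1244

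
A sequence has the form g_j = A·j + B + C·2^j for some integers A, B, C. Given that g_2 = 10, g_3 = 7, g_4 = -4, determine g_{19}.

-1048473

The three given values yield: 2A + B + 4C = 10; 3A + B + 8C = 7; 4A + B + 16C = -4.
Subtracting the first from the second: A + 4C = -3.
Subtracting the second from the third: A + 8C = -11.
Solving: C = -2, A = 5, then B = 8.
So g_j = 5·j + 8 + (-2)·2^j; at j=19 this is -1048473.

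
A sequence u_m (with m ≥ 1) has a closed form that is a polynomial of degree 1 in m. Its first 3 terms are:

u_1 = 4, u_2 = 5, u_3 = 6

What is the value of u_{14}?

1st diffs: 1, 1 (constant).
So u_m = m + 3.
Evaluating at m = 14 gives u_{14} = 17.

17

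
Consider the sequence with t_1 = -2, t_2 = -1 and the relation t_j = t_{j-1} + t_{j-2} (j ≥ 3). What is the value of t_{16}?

t_3 = -3, t_4 = -4, t_5 = -7, …, t_{13} = -322, t_{14} = -521, t_{15} = -843, t_{16} = -1364.

-1364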